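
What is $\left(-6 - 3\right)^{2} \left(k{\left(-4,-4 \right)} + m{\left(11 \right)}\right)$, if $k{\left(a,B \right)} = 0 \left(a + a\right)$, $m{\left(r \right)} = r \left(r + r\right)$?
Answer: $19602$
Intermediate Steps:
$m{\left(r \right)} = 2 r^{2}$ ($m{\left(r \right)} = r 2 r = 2 r^{2}$)
$k{\left(a,B \right)} = 0$ ($k{\left(a,B \right)} = 0 \cdot 2 a = 0$)
$\left(-6 - 3\right)^{2} \left(k{\left(-4,-4 \right)} + m{\left(11 \right)}\right) = \left(-6 - 3\right)^{2} \left(0 + 2 \cdot 11^{2}\right) = \left(-9\right)^{2} \left(0 + 2 \cdot 121\right) = 81 \left(0 + 242\right) = 81 \cdot 242 = 19602$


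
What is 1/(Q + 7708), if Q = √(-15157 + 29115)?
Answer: 3854/29699653 - √13958/59399306 ≈ 0.00012778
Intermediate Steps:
Q = √13958 ≈ 118.14
1/(Q + 7708) = 1/(√13958 + 7708) = 1/(7708 + √13958)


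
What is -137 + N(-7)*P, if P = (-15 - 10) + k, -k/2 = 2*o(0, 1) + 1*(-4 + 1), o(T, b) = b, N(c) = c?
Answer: 24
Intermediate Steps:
k = 2 (k = -2*(2*1 + 1*(-4 + 1)) = -2*(2 + 1*(-3)) = -2*(2 - 3) = -2*(-1) = 2)
P = -23 (P = (-15 - 10) + 2 = -25 + 2 = -23)
-137 + N(-7)*P = -137 - 7*(-23) = -137 + 161 = 24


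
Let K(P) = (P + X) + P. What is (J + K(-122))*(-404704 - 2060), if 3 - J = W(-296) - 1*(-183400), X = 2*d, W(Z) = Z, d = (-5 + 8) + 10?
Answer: 74567569716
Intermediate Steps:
d = 13 (d = 3 + 10 = 13)
X = 26 (X = 2*13 = 26)
J = -183101 (J = 3 - (-296 - 1*(-183400)) = 3 - (-296 + 183400) = 3 - 1*183104 = 3 - 183104 = -183101)
K(P) = 26 + 2*P (K(P) = (P + 26) + P = (26 + P) + P = 26 + 2*P)
(J + K(-122))*(-404704 - 2060) = (-183101 + (26 + 2*(-122)))*(-404704 - 2060) = (-183101 + (26 - 244))*(-406764) = (-183101 - 218)*(-406764) = -183319*(-406764) = 74567569716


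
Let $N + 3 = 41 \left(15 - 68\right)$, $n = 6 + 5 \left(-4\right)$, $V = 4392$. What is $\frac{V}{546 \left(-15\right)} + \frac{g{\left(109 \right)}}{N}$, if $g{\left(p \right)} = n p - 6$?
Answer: $\frac{41529}{247520} \approx 0.16778$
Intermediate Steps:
$n = -14$ ($n = 6 - 20 = -14$)
$g{\left(p \right)} = -6 - 14 p$ ($g{\left(p \right)} = - 14 p - 6 = -6 - 14 p$)
$N = -2176$ ($N = -3 + 41 \left(15 - 68\right) = -3 + 41 \left(-53\right) = -3 - 2173 = -2176$)
$\frac{V}{546 \left(-15\right)} + \frac{g{\left(109 \right)}}{N} = \frac{4392}{546 \left(-15\right)} + \frac{-6 - 1526}{-2176} = \frac{4392}{-8190} + \left(-6 - 1526\right) \left(- \frac{1}{2176}\right) = 4392 \left(- \frac{1}{8190}\right) - - \frac{383}{544} = - \frac{244}{455} + \frac{383}{544} = \frac{41529}{247520}$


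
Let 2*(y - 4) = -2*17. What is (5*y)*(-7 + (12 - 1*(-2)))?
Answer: -455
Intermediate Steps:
y = -13 (y = 4 + (-2*17)/2 = 4 + (1/2)*(-34) = 4 - 17 = -13)
(5*y)*(-7 + (12 - 1*(-2))) = (5*(-13))*(-7 + (12 - 1*(-2))) = -65*(-7 + (12 + 2)) = -65*(-7 + 14) = -65*7 = -455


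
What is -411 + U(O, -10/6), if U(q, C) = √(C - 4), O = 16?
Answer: -411 + I*√51/3 ≈ -411.0 + 2.3805*I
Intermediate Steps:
U(q, C) = √(-4 + C)
-411 + U(O, -10/6) = -411 + √(-4 - 10/6) = -411 + √(-4 - 10*⅙) = -411 + √(-4 - 5/3) = -411 + √(-17/3) = -411 + I*√51/3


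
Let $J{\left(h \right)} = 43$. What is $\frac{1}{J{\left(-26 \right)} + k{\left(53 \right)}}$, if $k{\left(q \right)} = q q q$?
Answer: $\frac{1}{148920} \approx 6.715 \cdot 10^{-6}$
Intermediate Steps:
$k{\left(q \right)} = q^{3}$ ($k{\left(q \right)} = q^{2} q = q^{3}$)
$\frac{1}{J{\left(-26 \right)} + k{\left(53 \right)}} = \frac{1}{43 + 53^{3}} = \frac{1}{43 + 148877} = \frac{1}{148920}$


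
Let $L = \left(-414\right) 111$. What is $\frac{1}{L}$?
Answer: $- \frac{1}{45954} \approx -2.1761 \cdot 10^{-5}$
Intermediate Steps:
$L = -45954$
$\frac{1}{L} = \frac{1}{-45954} = - \frac{1}{45954}$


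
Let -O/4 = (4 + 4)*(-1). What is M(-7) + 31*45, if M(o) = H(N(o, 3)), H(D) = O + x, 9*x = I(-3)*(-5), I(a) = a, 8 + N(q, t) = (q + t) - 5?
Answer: 4286/3 ≈ 1428.7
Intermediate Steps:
N(q, t) = -13 + q + t (N(q, t) = -8 + ((q + t) - 5) = -8 + (-5 + q + t) = -13 + q + t)
x = 5/3 (x = (-3*(-5))/9 = (1/9)*15 = 5/3 ≈ 1.6667)
O = 32 (O = -4*(4 + 4)*(-1) = -32*(-1) = -4*(-8) = 32)
H(D) = 101/3 (H(D) = 32 + 5/3 = 101/3)
M(o) = 101/3
M(-7) + 31*45 = 101/3 + 31*45 = 101/3 + 1395 = 4286/3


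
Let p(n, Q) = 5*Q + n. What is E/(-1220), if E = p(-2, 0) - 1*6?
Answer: 2/305 ≈ 0.0065574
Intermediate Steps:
p(n, Q) = n + 5*Q
E = -8 (E = (-2 + 5*0) - 1*6 = (-2 + 0) - 6 = -2 - 6 = -8)
E/(-1220) = -8/(-1220) = -8*(-1/1220) = 2/305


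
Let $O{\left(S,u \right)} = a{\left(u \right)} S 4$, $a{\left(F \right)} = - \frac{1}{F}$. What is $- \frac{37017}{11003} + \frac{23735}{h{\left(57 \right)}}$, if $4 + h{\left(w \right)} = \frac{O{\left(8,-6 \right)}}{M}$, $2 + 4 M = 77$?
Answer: $- \frac{58791092337}{9198508} \approx -6391.4$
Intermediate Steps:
$O{\left(S,u \right)} = - \frac{4 S}{u}$ ($O{\left(S,u \right)} = - \frac{1}{u} S 4 = - \frac{S}{u} 4 = - \frac{4 S}{u}$)
$M = \frac{75}{4}$ ($M = - \frac{1}{2} + \frac{1}{4} \cdot 77 = - \frac{1}{2} + \frac{77}{4} = \frac{75}{4} \approx 18.75$)
$h{\left(w \right)} = - \frac{836}{225}$ ($h{\left(w \right)} = -4 + \frac{\left(-4\right) 8 \frac{1}{-6}}{\frac{75}{4}} = -4 + \left(-4\right) 8 \left(- \frac{1}{6}\right) \frac{4}{75} = -4 + \frac{16}{3} \cdot \frac{4}{75} = -4 + \frac{64}{225} = - \frac{836}{225}$)
$- \frac{37017}{11003} + \frac{23735}{h{\left(57 \right)}} = - \frac{37017}{11003} + \frac{23735}{- \frac{836}{225}} = \left(-37017\right) \frac{1}{11003} + 23735 \left(- \frac{225}{836}\right) = - \frac{37017}{11003} - \frac{5340375}{836} = - \frac{58791092337}{9198508}$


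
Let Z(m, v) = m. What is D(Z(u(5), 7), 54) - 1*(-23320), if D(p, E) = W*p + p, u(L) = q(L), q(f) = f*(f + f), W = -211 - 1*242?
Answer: 720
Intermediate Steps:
W = -453 (W = -211 - 242 = -453)
q(f) = 2*f² (q(f) = f*(2*f) = 2*f²)
u(L) = 2*L²
D(p, E) = -452*p (D(p, E) = -453*p + p = -452*p)
D(Z(u(5), 7), 54) - 1*(-23320) = -904*5² - 1*(-23320) = -904*25 + 23320 = -452*50 + 23320 = -22600 + 23320 = 720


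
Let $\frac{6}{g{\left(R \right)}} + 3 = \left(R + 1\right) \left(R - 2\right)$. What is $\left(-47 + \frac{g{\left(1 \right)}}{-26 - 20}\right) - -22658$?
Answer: $\frac{2600268}{115} \approx 22611.0$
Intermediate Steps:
$g{\left(R \right)} = \frac{6}{-3 + \left(1 + R\right) \left(-2 + R\right)}$ ($g{\left(R \right)} = \frac{6}{-3 + \left(R + 1\right) \left(R - 2\right)} = \frac{6}{-3 + \left(1 + R\right) \left(-2 + R\right)}$)
$\left(-47 + \frac{g{\left(1 \right)}}{-26 - 20}\right) - -22658 = \left(-47 + \frac{6 \frac{1}{-5 + 1^{2} - 1}}{-26 - 20}\right) - -22658 = \left(-47 + \frac{6 \frac{1}{-5 + 1 - 1}}{-46}\right) + 22658 = \left(-47 - \frac{6 \frac{1}{-5}}{46}\right) + 22658 = \left(-47 - \frac{6 \left(- \frac{1}{5}\right)}{46}\right) + 22658 = \left(-47 - - \frac{3}{115}\right) + 22658 = \left(-47 + \frac{3}{115}\right) + 22658 = - \frac{5402}{115} + 22658 = \frac{2600268}{115}$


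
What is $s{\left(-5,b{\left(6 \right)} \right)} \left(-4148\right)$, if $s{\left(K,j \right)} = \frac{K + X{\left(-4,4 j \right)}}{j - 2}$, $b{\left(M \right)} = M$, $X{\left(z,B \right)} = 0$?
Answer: $5185$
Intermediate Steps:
$s{\left(K,j \right)} = \frac{K}{-2 + j}$ ($s{\left(K,j \right)} = \frac{K + 0}{j - 2} = \frac{K}{-2 + j}$)
$s{\left(-5,b{\left(6 \right)} \right)} \left(-4148\right) = - \frac{5}{-2 + 6} \left(-4148\right) = - \frac{5}{4} \left(-4148\right) = \left(-5\right) \frac{1}{4} \left(-4148\right) = \left(- \frac{5}{4}\right) \left(-4148\right) = 5185$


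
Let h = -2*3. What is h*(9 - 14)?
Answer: 30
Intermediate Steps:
h = -6
h*(9 - 14) = -6*(9 - 14) = -6*(-5) = 30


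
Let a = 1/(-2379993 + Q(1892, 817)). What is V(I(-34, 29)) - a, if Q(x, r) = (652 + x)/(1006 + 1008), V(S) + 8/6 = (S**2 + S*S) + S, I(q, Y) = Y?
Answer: 77310858268/45219843 ≈ 1709.7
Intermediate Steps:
V(S) = -4/3 + S + 2*S**2 (V(S) = -4/3 + ((S**2 + S*S) + S) = -4/3 + ((S**2 + S**2) + S) = -4/3 + (2*S**2 + S) = -4/3 + (S + 2*S**2) = -4/3 + S + 2*S**2)
Q(x, r) = 326/1007 + x/2014 (Q(x, r) = (652 + x)/2014 = (652 + x)*(1/2014) = 326/1007 + x/2014)
a = -19/45219843 (a = 1/(-2379993 + (326/1007 + (1/2014)*1892)) = 1/(-2379993 + (326/1007 + 946/1007)) = 1/(-2379993 + 24/19) = 1/(-45219843/19) = -19/45219843 ≈ -4.2017e-7)
V(I(-34, 29)) - a = (-4/3 + 29 + 2*29**2) - 1*(-19/45219843) = (-4/3 + 29 + 2*841) + 19/45219843 = (-4/3 + 29 + 1682) + 19/45219843 = 5129/3 + 19/45219843 = 77310858268/45219843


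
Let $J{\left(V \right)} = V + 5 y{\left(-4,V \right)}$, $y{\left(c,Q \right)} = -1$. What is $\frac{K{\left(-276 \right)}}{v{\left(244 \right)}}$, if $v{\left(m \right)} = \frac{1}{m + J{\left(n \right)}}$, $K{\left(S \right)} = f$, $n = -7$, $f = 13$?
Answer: $3016$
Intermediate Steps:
$K{\left(S \right)} = 13$
$J{\left(V \right)} = -5 + V$ ($J{\left(V \right)} = V + 5 \left(-1\right) = V - 5 = -5 + V$)
$v{\left(m \right)} = \frac{1}{-12 + m}$ ($v{\left(m \right)} = \frac{1}{m - 12} = \frac{1}{-12 + m}$)
$\frac{K{\left(-276 \right)}}{v{\left(244 \right)}} = \frac{13}{\frac{1}{-12 + 244}} = \frac{13}{\frac{1}{232}} = 13 \frac{1}{\frac{1}{232}} = 13 \cdot 232 = 3016$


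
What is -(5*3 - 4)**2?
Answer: -121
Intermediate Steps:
-(5*3 - 4)**2 = -(15 - 4)**2 = -1*11**2 = -1*121 = -121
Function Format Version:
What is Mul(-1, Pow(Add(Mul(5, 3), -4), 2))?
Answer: -121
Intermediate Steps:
Mul(-1, Pow(Add(Mul(5, 3), -4), 2)) = Mul(-1, Pow(Add(15, -4), 2)) = Mul(-1, Pow(11, 2)) = Mul(-1, 121) = -121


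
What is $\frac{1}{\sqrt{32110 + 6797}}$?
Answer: $\frac{\sqrt{4323}}{12969} \approx 0.0050697$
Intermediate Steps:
$\frac{1}{\sqrt{32110 + 6797}} = \frac{1}{\sqrt{38907}} = \frac{1}{3 \sqrt{4323}} = \frac{\sqrt{4323}}{12969}$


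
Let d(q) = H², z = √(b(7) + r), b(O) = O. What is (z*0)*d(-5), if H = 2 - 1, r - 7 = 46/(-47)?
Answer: 0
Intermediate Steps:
r = 283/47 (r = 7 + 46/(-47) = 7 + 46*(-1/47) = 7 - 46/47 = 283/47 ≈ 6.0213)
H = 1
z = 6*√799/47 (z = √(7 + 283/47) = √(612/47) = 6*√799/47 ≈ 3.6085)
d(q) = 1 (d(q) = 1² = 1)
(z*0)*d(-5) = ((6*√799/47)*0)*1 = 0*1 = 0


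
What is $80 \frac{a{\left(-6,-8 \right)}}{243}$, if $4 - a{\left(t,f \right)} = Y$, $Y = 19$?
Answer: $- \frac{400}{81} \approx -4.9383$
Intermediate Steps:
$a{\left(t,f \right)} = -15$ ($a{\left(t,f \right)} = 4 - 19 = -15$)
$80 \frac{a{\left(-6,-8 \right)}}{243} = 80 \left(- \frac{15}{243}\right) = 80 \left(\left(-15\right) \frac{1}{243}\right) = 80 \left(- \frac{5}{81}\right) = - \frac{400}{81}$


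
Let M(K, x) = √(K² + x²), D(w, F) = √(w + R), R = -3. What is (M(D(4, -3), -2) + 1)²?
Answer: (1 + √5)² ≈ 10.472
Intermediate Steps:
D(w, F) = √(-3 + w) (D(w, F) = √(w - 3) = √(-3 + w))
(M(D(4, -3), -2) + 1)² = (√((√(-3 + 4))² + (-2)²) + 1)² = (√((√1)² + 4) + 1)² = (√(1² + 4) + 1)² = (√(1 + 4) + 1)² = (√5 + 1)² = (1 + √5)²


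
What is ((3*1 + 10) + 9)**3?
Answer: 10648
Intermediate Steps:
((3*1 + 10) + 9)**3 = ((3 + 10) + 9)**3 = (13 + 9)**3 = 22**3 = 10648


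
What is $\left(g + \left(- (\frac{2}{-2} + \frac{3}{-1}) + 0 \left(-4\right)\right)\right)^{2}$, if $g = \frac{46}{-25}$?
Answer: $\frac{2916}{625} \approx 4.6656$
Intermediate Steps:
$g = - \frac{46}{25}$ ($g = 46 \left(- \frac{1}{25}\right) = - \frac{46}{25} \approx -1.84$)
$\left(g + \left(- (\frac{2}{-2} + \frac{3}{-1}) + 0 \left(-4\right)\right)\right)^{2} = \left(- \frac{46}{25} + \left(- (\frac{2}{-2} + \frac{3}{-1}) + 0 \left(-4\right)\right)\right)^{2} = \left(- \frac{46}{25} - \left(2 \left(- \frac{1}{2}\right) + 3 \left(-1\right)\right)\right)^{2} = \left(- \frac{46}{25} + \left(- (-1 - 3) + 0\right)\right)^{2} = \left(- \frac{46}{25} + \left(\left(-1\right) \left(-4\right) + 0\right)\right)^{2} = \left(- \frac{46}{25} + \left(4 + 0\right)\right)^{2} = \left(- \frac{46}{25} + 4\right)^{2} = \left(\frac{54}{25}\right)^{2} = \frac{2916}{625}$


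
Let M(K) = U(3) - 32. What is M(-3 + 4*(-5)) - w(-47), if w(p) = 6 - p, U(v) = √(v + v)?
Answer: -85 + √6 ≈ -82.551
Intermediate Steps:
U(v) = √2*√v (U(v) = √(2*v) = √2*√v)
M(K) = -32 + √6 (M(K) = √2*√3 - 32 = √6 - 32 = -32 + √6)
M(-3 + 4*(-5)) - w(-47) = (-32 + √6) - (6 - 1*(-47)) = (-32 + √6) - (6 + 47) = (-32 + √6) - 1*53 = (-32 + √6) - 53 = -85 + √6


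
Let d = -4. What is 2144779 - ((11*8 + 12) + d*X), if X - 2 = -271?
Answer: 2143603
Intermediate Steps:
X = -269 (X = 2 - 271 = -269)
2144779 - ((11*8 + 12) + d*X) = 2144779 - ((11*8 + 12) - 4*(-269)) = 2144779 - ((88 + 12) + 1076) = 2144779 - (100 + 1076) = 2144779 - 1*1176 = 2144779 - 1176 = 2143603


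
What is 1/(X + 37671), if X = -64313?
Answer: -1/26642 ≈ -3.7535e-5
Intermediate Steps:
1/(X + 37671) = 1/(-64313 + 37671) = 1/(-26642) = -1/26642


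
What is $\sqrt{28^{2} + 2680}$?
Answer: $2 \sqrt{866} \approx 58.856$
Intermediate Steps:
$\sqrt{28^{2} + 2680} = \sqrt{784 + 2680} = \sqrt{3464} = 2 \sqrt{866}$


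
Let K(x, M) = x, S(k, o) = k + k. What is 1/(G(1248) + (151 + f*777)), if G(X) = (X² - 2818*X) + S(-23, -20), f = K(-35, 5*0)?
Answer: -1/1986450 ≈ -5.0341e-7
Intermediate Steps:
S(k, o) = 2*k
f = -35
G(X) = -46 + X² - 2818*X (G(X) = (X² - 2818*X) + 2*(-23) = (X² - 2818*X) - 46 = -46 + X² - 2818*X)
1/(G(1248) + (151 + f*777)) = 1/((-46 + 1248² - 2818*1248) + (151 - 35*777)) = 1/((-46 + 1557504 - 3516864) + (151 - 27195)) = 1/(-1959406 - 27044) = 1/(-1986450) = -1/1986450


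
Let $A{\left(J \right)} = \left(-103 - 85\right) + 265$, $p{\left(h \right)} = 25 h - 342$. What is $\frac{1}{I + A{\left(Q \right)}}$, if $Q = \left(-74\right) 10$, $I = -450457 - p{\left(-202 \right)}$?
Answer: $- \frac{1}{444988} \approx -2.2473 \cdot 10^{-6}$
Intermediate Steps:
$p{\left(h \right)} = -342 + 25 h$
$I = -445065$ ($I = -450457 - \left(-342 + 25 \left(-202\right)\right) = -450457 - \left(-342 - 5050\right) = -450457 - -5392 = -450457 + 5392 = -445065$)
$Q = -740$
$A{\left(J \right)} = 77$ ($A{\left(J \right)} = -188 + 265 = 77$)
$\frac{1}{I + A{\left(Q \right)}} = \frac{1}{-445065 + 77} = \frac{1}{-444988} = - \frac{1}{444988}$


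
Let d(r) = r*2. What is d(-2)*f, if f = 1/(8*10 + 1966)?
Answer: -2/1023 ≈ -0.0019550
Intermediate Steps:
d(r) = 2*r
f = 1/2046 (f = 1/(80 + 1966) = 1/2046 ≈ 0.00048876)
d(-2)*f = (2*(-2))*(1/2046) = -4*1/2046 = -2/1023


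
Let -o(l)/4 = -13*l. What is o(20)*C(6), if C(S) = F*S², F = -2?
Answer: -74880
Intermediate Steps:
o(l) = 52*l (o(l) = -(-52)*l = 52*l)
C(S) = -2*S²
o(20)*C(6) = (52*20)*(-2*6²) = 1040*(-2*36) = 1040*(-72) = -74880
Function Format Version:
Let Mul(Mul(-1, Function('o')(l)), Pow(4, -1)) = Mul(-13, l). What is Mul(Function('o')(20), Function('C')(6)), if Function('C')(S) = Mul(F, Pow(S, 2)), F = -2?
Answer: -74880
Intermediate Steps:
Function('o')(l) = Mul(52, l) (Function('o')(l) = Mul(-4, Mul(-13, l)) = Mul(52, l))
Function('C')(S) = Mul(-2, Pow(S, 2))
Mul(Function('o')(20), Function('C')(6)) = Mul(Mul(52, 20), Mul(-2, Pow(6, 2))) = Mul(1040, Mul(-2, 36)) = Mul(1040, -72) = -74880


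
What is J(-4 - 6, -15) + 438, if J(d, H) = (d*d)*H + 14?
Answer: -1048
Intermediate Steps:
J(d, H) = 14 + H*d² (J(d, H) = d²*H + 14 = H*d² + 14 = 14 + H*d²)
J(-4 - 6, -15) + 438 = (14 - 15*(-4 - 6)²) + 438 = (14 - 15*(-10)²) + 438 = (14 - 15*100) + 438 = (14 - 1500) + 438 = -1486 + 438 = -1048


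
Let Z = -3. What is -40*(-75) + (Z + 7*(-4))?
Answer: 2969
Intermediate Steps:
-40*(-75) + (Z + 7*(-4)) = -40*(-75) + (-3 + 7*(-4)) = 3000 + (-3 - 28) = 3000 - 31 = 2969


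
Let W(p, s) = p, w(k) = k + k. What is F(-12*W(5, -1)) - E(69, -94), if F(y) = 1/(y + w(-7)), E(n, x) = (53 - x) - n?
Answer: -5773/74 ≈ -78.014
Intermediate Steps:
w(k) = 2*k
E(n, x) = 53 - n - x
F(y) = 1/(-14 + y) (F(y) = 1/(y + 2*(-7)) = 1/(y - 14) = 1/(-14 + y))
F(-12*W(5, -1)) - E(69, -94) = 1/(-14 - 12*5) - (53 - 1*69 - 1*(-94)) = 1/(-14 - 60) - (53 - 69 + 94) = 1/(-74) - 1*78 = -1/74 - 78 = -5773/74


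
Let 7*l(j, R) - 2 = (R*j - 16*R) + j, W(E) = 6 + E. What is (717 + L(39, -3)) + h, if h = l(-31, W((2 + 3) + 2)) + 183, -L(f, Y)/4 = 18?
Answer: 5156/7 ≈ 736.57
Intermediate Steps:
L(f, Y) = -72 (L(f, Y) = -4*18 = -72)
l(j, R) = 2/7 - 16*R/7 + j/7 + R*j/7 (l(j, R) = 2/7 + ((R*j - 16*R) + j)/7 = 2/7 + ((-16*R + R*j) + j)/7 = 2/7 + (j - 16*R + R*j)/7 = 2/7 + (-16*R/7 + j/7 + R*j/7) = 2/7 - 16*R/7 + j/7 + R*j/7)
h = 641/7 (h = (2/7 - 16*(6 + ((2 + 3) + 2))/7 + (⅐)*(-31) + (⅐)*(6 + ((2 + 3) + 2))*(-31)) + 183 = (2/7 - 16*(6 + (5 + 2))/7 - 31/7 + (⅐)*(6 + (5 + 2))*(-31)) + 183 = (2/7 - 16*(6 + 7)/7 - 31/7 + (⅐)*(6 + 7)*(-31)) + 183 = (2/7 - 16/7*13 - 31/7 + (⅐)*13*(-31)) + 183 = (2/7 - 208/7 - 31/7 - 403/7) + 183 = -640/7 + 183 = 641/7 ≈ 91.571)
(717 + L(39, -3)) + h = (717 - 72) + 641/7 = 645 + 641/7 = 5156/7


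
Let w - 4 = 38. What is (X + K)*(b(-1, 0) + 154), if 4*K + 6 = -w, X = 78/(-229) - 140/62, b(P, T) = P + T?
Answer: -15856308/7099 ≈ -2233.6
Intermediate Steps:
w = 42 (w = 4 + 38 = 42)
X = -18448/7099 (X = 78*(-1/229) - 140*1/62 = -78/229 - 70/31 = -18448/7099 ≈ -2.5987)
K = -12 (K = -3/2 + (-1*42)/4 = -3/2 + (1/4)*(-42) = -3/2 - 21/2 = -12)
(X + K)*(b(-1, 0) + 154) = (-18448/7099 - 12)*((-1 + 0) + 154) = -103636*(-1 + 154)/7099 = -103636/7099*153 = -15856308/7099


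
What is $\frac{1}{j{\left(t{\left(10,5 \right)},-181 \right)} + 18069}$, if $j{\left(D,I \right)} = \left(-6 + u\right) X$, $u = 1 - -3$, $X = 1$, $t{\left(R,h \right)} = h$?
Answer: $\frac{1}{18067} \approx 5.535 \cdot 10^{-5}$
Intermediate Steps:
$u = 4$ ($u = 1 + 3 = 4$)
$j{\left(D,I \right)} = -2$ ($j{\left(D,I \right)} = \left(-6 + 4\right) 1 = \left(-2\right) 1 = -2$)
$\frac{1}{j{\left(t{\left(10,5 \right)},-181 \right)} + 18069} = \frac{1}{-2 + 18069} = \frac{1}{18067}$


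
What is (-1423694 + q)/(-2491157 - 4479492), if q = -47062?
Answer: 210108/995807 ≈ 0.21099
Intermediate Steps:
(-1423694 + q)/(-2491157 - 4479492) = (-1423694 - 47062)/(-2491157 - 4479492) = -1470756/(-6970649) = -1470756*(-1/6970649) = 210108/995807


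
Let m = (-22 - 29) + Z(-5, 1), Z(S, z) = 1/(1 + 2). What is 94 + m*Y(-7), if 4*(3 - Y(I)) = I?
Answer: -440/3 ≈ -146.67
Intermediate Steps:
Z(S, z) = ⅓ (Z(S, z) = 1/3 = ⅓)
Y(I) = 3 - I/4
m = -152/3 (m = (-22 - 29) + ⅓ = -51 + ⅓ = -152/3 ≈ -50.667)
94 + m*Y(-7) = 94 - 152*(3 - ¼*(-7))/3 = 94 - 152*(3 + 7/4)/3 = 94 - 152/3*19/4 = 94 - 722/3 = -440/3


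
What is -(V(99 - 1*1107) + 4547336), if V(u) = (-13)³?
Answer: -4545139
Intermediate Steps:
V(u) = -2197
-(V(99 - 1*1107) + 4547336) = -(-2197 + 4547336) = -1*4545139 = -4545139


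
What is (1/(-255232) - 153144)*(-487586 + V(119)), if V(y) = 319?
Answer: 19045926757775203/255232 ≈ 7.4622e+10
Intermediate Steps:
(1/(-255232) - 153144)*(-487586 + V(119)) = (1/(-255232) - 153144)*(-487586 + 319) = (-1/255232 - 153144)*(-487267) = -39087249409/255232*(-487267) = 19045926757775203/255232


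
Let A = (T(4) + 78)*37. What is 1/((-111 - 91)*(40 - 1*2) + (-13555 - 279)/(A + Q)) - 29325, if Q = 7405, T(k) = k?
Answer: -2350211021789/80143598 ≈ -29325.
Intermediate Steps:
A = 3034 (A = (4 + 78)*37 = 82*37 = 3034)
1/((-111 - 91)*(40 - 1*2) + (-13555 - 279)/(A + Q)) - 29325 = 1/((-111 - 91)*(40 - 1*2) + (-13555 - 279)/(3034 + 7405)) - 29325 = 1/(-202*(40 - 2) - 13834/10439) - 29325 = 1/(-202*38 - 13834*1/10439) - 29325 = 1/(-7676 - 13834/10439) - 29325 = 1/(-80143598/10439) - 29325 = -10439/80143598 - 29325 = -2350211021789/80143598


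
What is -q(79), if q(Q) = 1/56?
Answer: -1/56 ≈ -0.017857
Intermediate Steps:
q(Q) = 1/56
-q(79) = -1*1/56 = -1/56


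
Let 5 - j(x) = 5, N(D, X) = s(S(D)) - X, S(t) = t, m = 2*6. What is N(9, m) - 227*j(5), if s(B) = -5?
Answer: -17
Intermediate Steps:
m = 12
N(D, X) = -5 - X
j(x) = 0 (j(x) = 5 - 1*5 = 5 - 5 = 0)
N(9, m) - 227*j(5) = (-5 - 1*12) - 227*0 = (-5 - 12) + 0 = -17 + 0 = -17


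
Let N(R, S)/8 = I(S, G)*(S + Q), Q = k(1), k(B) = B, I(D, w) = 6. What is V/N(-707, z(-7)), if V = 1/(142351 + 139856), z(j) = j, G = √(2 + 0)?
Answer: -1/81275616 ≈ -1.2304e-8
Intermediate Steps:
G = √2 ≈ 1.4142
Q = 1
V = 1/282207 ≈ 3.5435e-6
N(R, S) = 48 + 48*S (N(R, S) = 8*(6*(S + 1)) = 8*(6*(1 + S)) = 8*(6 + 6*S) = 48 + 48*S)
V/N(-707, z(-7)) = 1/(282207*(48 + 48*(-7))) = 1/(282207*(48 - 336)) = (1/282207)/(-288) = (1/282207)*(-1/288) = -1/81275616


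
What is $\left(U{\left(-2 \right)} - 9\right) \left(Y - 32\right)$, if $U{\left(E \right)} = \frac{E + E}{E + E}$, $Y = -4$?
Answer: $288$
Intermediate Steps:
$U{\left(E \right)} = 1$ ($U{\left(E \right)} = \frac{2 E}{2 E} = 2 E \frac{1}{2 E} = 1$)
$\left(U{\left(-2 \right)} - 9\right) \left(Y - 32\right) = \left(1 - 9\right) \left(-4 - 32\right) = \left(1 - 9\right) \left(-36\right) = \left(-8\right) \left(-36\right) = 288$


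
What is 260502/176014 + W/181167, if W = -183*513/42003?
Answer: 36709044890874/24803493592241 ≈ 1.4800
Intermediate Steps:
W = -10431/4667 (W = -93879*1/42003 = -10431/4667 ≈ -2.2351)
260502/176014 + W/181167 = 260502/176014 - 10431/4667/181167 = 260502*(1/176014) - 10431/4667*1/181167 = 130251/88007 - 3477/281835463 = 36709044890874/24803493592241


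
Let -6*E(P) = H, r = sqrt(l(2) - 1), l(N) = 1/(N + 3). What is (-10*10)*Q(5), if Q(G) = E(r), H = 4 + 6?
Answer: 500/3 ≈ 166.67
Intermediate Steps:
H = 10
l(N) = 1/(3 + N)
r = 2*I*sqrt(5)/5 (r = sqrt(1/(3 + 2) - 1) = sqrt(1/5 - 1) = sqrt(-4/5) = 2*I*sqrt(5)/5 ≈ 0.89443*I)
E(P) = -5/3 (E(P) = -1/6*10 = -5/3)
Q(G) = -5/3
(-10*10)*Q(5) = -10*10*(-5/3) = -100*(-5/3) = 500/3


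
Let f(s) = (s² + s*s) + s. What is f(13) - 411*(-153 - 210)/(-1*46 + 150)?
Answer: 185697/104 ≈ 1785.5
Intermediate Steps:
f(s) = s + 2*s² (f(s) = (s² + s²) + s = 2*s² + s = s + 2*s²)
f(13) - 411*(-153 - 210)/(-1*46 + 150) = 13*(1 + 2*13) - 411*(-153 - 210)/(-1*46 + 150) = 13*(1 + 26) - (-149193)/(-46 + 150) = 13*27 - (-149193)/104 = 351 - (-149193)/104 = 351 - 411*(-363/104) = 351 + 149193/104 = 185697/104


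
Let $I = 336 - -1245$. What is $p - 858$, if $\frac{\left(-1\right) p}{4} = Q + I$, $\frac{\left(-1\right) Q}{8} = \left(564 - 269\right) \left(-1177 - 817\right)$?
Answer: $-18830542$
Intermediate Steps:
$Q = 4705840$ ($Q = - 8 \left(564 - 269\right) \left(-1177 - 817\right) = - 8 \cdot 295 \left(-1994\right) = \left(-8\right) \left(-588230\right) = 4705840$)
$I = 1581$ ($I = 336 + 1245 = 1581$)
$p = -18829684$ ($p = - 4 \left(4705840 + 1581\right) = \left(-4\right) 4707421 = -18829684$)
$p - 858 = -18829684 - 858 = -18830542$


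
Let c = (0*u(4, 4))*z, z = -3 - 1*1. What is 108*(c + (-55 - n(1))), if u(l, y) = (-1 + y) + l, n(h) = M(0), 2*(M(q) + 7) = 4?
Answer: -5400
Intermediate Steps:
M(q) = -5 (M(q) = -7 + (1/2)*4 = -7 + 2 = -5)
n(h) = -5
z = -4 (z = -3 - 1 = -4)
u(l, y) = -1 + l + y
c = 0 (c = (0*(-1 + 4 + 4))*(-4) = (0*7)*(-4) = 0*(-4) = 0)
108*(c + (-55 - n(1))) = 108*(0 + (-55 - 1*(-5))) = 108*(0 + (-55 + 5)) = 108*(0 - 50) = 108*(-50) = -5400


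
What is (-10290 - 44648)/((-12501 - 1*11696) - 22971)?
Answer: 27469/23584 ≈ 1.1647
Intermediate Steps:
(-10290 - 44648)/((-12501 - 1*11696) - 22971) = -54938/((-12501 - 11696) - 22971) = -54938/(-24197 - 22971) = -54938/(-47168) = -54938*(-1/47168) = 27469/23584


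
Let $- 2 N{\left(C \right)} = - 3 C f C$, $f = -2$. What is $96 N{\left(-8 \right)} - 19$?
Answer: $-18451$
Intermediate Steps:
$N{\left(C \right)} = - 3 C^{2}$ ($N{\left(C \right)} = - \frac{- 3 C \left(-2\right) C}{2} = - \frac{6 C C}{2} = - \frac{6 C^{2}}{2} = - 3 C^{2}$)
$96 N{\left(-8 \right)} - 19 = 96 \left(- 3 \left(-8\right)^{2}\right) - 19 = 96 \left(\left(-3\right) 64\right) - 19 = 96 \left(-192\right) - 19 = -18432 - 19 = -18451$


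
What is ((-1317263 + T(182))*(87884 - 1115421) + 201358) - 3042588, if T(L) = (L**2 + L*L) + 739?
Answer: 1284702008982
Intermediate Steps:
T(L) = 739 + 2*L**2 (T(L) = (L**2 + L**2) + 739 = 2*L**2 + 739 = 739 + 2*L**2)
((-1317263 + T(182))*(87884 - 1115421) + 201358) - 3042588 = ((-1317263 + (739 + 2*182**2))*(87884 - 1115421) + 201358) - 3042588 = ((-1317263 + (739 + 2*33124))*(-1027537) + 201358) - 3042588 = ((-1317263 + (739 + 66248))*(-1027537) + 201358) - 3042588 = ((-1317263 + 66987)*(-1027537) + 201358) - 3042588 = (-1250276*(-1027537) + 201358) - 3042588 = (1284704850212 + 201358) - 3042588 = 1284705051570 - 3042588 = 1284702008982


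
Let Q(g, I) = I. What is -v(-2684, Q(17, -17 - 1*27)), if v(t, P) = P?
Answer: 44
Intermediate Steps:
-v(-2684, Q(17, -17 - 1*27)) = -(-17 - 1*27) = -(-17 - 27) = -1*(-44) = 44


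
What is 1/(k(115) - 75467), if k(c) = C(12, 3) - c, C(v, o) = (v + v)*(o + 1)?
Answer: -1/75486 ≈ -1.3247e-5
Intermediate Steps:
C(v, o) = 2*v*(1 + o) (C(v, o) = (2*v)*(1 + o) = 2*v*(1 + o))
k(c) = 96 - c (k(c) = 2*12*(1 + 3) - c = 2*12*4 - c = 96 - c)
1/(k(115) - 75467) = 1/((96 - 1*115) - 75467) = 1/((96 - 115) - 75467) = 1/(-19 - 75467) = 1/(-75486) = -1/75486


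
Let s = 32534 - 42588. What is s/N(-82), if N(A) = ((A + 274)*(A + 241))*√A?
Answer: 5027*I*√82/1251648 ≈ 0.036369*I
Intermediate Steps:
s = -10054
N(A) = √A*(241 + A)*(274 + A) (N(A) = ((274 + A)*(241 + A))*√A = ((241 + A)*(274 + A))*√A = √A*(241 + A)*(274 + A))
s/N(-82) = -10054*(-I*√82/(82*(66034 + (-82)² + 515*(-82)))) = -10054*(-I*√82/(82*(66034 + 6724 - 42230))) = -10054*(-I*√82/2503296) = -(-5027)*I*√82/1251648 = 5027*I*√82/1251648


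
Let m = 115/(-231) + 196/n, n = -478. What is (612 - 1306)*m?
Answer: 34785362/55209 ≈ 630.07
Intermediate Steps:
m = -50123/55209 (m = 115/(-231) + 196/(-478) = 115*(-1/231) + 196*(-1/478) = -115/231 - 98/239 = -50123/55209 ≈ -0.90788)
(612 - 1306)*m = (612 - 1306)*(-50123/55209) = -694*(-50123/55209) = 34785362/55209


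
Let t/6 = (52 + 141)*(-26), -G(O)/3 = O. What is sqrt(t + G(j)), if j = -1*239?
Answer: I*sqrt(29391) ≈ 171.44*I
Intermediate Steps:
j = -239
G(O) = -3*O
t = -30108 (t = 6*((52 + 141)*(-26)) = 6*(193*(-26)) = 6*(-5018) = -30108)
sqrt(t + G(j)) = sqrt(-30108 - 3*(-239)) = sqrt(-30108 + 717) = sqrt(-29391) = I*sqrt(29391)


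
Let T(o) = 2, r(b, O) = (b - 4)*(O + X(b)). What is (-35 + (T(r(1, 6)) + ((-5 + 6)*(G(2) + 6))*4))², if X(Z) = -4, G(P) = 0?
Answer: 81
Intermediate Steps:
r(b, O) = (-4 + O)*(-4 + b) (r(b, O) = (b - 4)*(O - 4) = (-4 + b)*(-4 + O) = (-4 + O)*(-4 + b))
(-35 + (T(r(1, 6)) + ((-5 + 6)*(G(2) + 6))*4))² = (-35 + (2 + ((-5 + 6)*(0 + 6))*4))² = (-35 + (2 + (1*6)*4))² = (-35 + (2 + 6*4))² = (-35 + (2 + 24))² = (-35 + 26)² = (-9)² = 81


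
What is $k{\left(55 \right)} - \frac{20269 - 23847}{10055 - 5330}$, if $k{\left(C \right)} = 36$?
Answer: $\frac{173678}{4725} \approx 36.757$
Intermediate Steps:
$k{\left(55 \right)} - \frac{20269 - 23847}{10055 - 5330} = 36 - \frac{20269 - 23847}{10055 - 5330} = 36 - - \frac{3578}{4725} = 36 + \frac{3578}{4725} = \frac{173678}{4725}$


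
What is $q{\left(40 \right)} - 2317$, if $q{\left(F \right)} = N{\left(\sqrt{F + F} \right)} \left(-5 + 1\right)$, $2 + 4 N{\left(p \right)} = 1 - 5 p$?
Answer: $-2316 + 20 \sqrt{5} \approx -2271.3$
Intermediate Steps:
$N{\left(p \right)} = - \frac{1}{4} - \frac{5 p}{4}$ ($N{\left(p \right)} = - \frac{1}{2} + \frac{1 - 5 p}{4} = - \frac{1}{2} - \left(- \frac{1}{4} + \frac{5 p}{4}\right) = - \frac{1}{4} - \frac{5 p}{4}$)
$q{\left(F \right)} = 1 + 5 \sqrt{2} \sqrt{F}$ ($q{\left(F \right)} = \left(- \frac{1}{4} - \frac{5 \sqrt{F + F}}{4}\right) \left(-5 + 1\right) = \left(- \frac{1}{4} - \frac{5 \sqrt{2 F}}{4}\right) \left(-4\right) = \left(- \frac{1}{4} - \frac{5 \sqrt{2} \sqrt{F}}{4}\right) \left(-4\right) = 1 + 5 \sqrt{2} \sqrt{F}$)
$q{\left(40 \right)} - 2317 = \left(1 + 5 \sqrt{2} \sqrt{40}\right) - 2317 = \left(1 + 5 \sqrt{2} \cdot 2 \sqrt{10}\right) - 2317 = \left(1 + 20 \sqrt{5}\right) - 2317 = -2316 + 20 \sqrt{5}$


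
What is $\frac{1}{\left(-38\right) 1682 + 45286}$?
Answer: $- \frac{1}{18630} \approx -5.3677 \cdot 10^{-5}$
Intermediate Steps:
$\frac{1}{\left(-38\right) 1682 + 45286} = \frac{1}{-63916 + 45286} = \frac{1}{-18630} = - \frac{1}{18630}$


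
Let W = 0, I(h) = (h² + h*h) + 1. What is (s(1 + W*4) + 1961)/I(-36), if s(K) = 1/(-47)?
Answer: 92166/121871 ≈ 0.75626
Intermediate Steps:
I(h) = 1 + 2*h² (I(h) = (h² + h²) + 1 = 2*h² + 1 = 1 + 2*h²)
s(K) = -1/47
(s(1 + W*4) + 1961)/I(-36) = (-1/47 + 1961)/(1 + 2*(-36)²) = 92166/(47*(1 + 2*1296)) = 92166/(47*(1 + 2592)) = (92166/47)/2593 = (92166/47)*(1/2593) = 92166/121871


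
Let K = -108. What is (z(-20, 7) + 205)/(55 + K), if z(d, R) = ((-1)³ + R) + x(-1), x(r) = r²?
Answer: -4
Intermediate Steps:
z(d, R) = R (z(d, R) = ((-1)³ + R) + (-1)² = (-1 + R) + 1 = R)
(z(-20, 7) + 205)/(55 + K) = (7 + 205)/(55 - 108) = 212/(-53) = 212*(-1/53) = -4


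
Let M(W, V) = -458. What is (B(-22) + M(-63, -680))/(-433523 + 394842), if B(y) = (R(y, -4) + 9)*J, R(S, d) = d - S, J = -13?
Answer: 809/38681 ≈ 0.020915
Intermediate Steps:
B(y) = -65 + 13*y (B(y) = ((-4 - y) + 9)*(-13) = (5 - y)*(-13) = -65 + 13*y)
(B(-22) + M(-63, -680))/(-433523 + 394842) = ((-65 + 13*(-22)) - 458)/(-433523 + 394842) = ((-65 - 286) - 458)/(-38681) = (-351 - 458)*(-1/38681) = -809*(-1/38681) = 809/38681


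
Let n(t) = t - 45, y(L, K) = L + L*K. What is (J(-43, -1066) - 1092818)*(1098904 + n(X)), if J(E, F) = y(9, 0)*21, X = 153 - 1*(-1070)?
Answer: -1201981495578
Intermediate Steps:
y(L, K) = L + K*L
X = 1223 (X = 153 + 1070 = 1223)
n(t) = -45 + t
J(E, F) = 189 (J(E, F) = (9*(1 + 0))*21 = (9*1)*21 = 9*21 = 189)
(J(-43, -1066) - 1092818)*(1098904 + n(X)) = (189 - 1092818)*(1098904 + (-45 + 1223)) = -1092629*(1098904 + 1178) = -1092629*1100082 = -1201981495578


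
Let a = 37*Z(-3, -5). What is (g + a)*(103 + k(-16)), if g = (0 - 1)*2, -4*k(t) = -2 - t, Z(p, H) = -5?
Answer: -37213/2 ≈ -18607.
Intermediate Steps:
k(t) = ½ + t/4 (k(t) = -(-2 - t)/4 = ½ + t/4)
a = -185 (a = 37*(-5) = -185)
g = -2 (g = -1*2 = -2)
(g + a)*(103 + k(-16)) = (-2 - 185)*(103 + (½ + (¼)*(-16))) = -187*(103 + (½ - 4)) = -187*(103 - 7/2) = -187*199/2 = -37213/2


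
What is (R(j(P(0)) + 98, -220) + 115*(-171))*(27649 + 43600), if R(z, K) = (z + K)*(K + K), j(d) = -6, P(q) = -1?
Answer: 2611632095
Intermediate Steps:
R(z, K) = 2*K*(K + z) (R(z, K) = (K + z)*(2*K) = 2*K*(K + z))
(R(j(P(0)) + 98, -220) + 115*(-171))*(27649 + 43600) = (2*(-220)*(-220 + (-6 + 98)) + 115*(-171))*(27649 + 43600) = (2*(-220)*(-220 + 92) - 19665)*71249 = (2*(-220)*(-128) - 19665)*71249 = (56320 - 19665)*71249 = 36655*71249 = 2611632095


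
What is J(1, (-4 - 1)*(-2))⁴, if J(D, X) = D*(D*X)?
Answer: 10000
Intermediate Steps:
J(D, X) = X*D²
J(1, (-4 - 1)*(-2))⁴ = (((-4 - 1)*(-2))*1²)⁴ = (-5*(-2)*1)⁴ = (10*1)⁴ = 10⁴ = 10000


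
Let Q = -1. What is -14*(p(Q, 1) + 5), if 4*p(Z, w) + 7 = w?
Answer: -49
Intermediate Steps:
p(Z, w) = -7/4 + w/4
-14*(p(Q, 1) + 5) = -14*((-7/4 + (1/4)*1) + 5) = -14*((-7/4 + 1/4) + 5) = -14*(-3/2 + 5) = -14*7/2 = -49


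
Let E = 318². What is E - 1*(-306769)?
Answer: 407893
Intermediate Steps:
E = 101124
E - 1*(-306769) = 101124 - 1*(-306769) = 101124 + 306769 = 407893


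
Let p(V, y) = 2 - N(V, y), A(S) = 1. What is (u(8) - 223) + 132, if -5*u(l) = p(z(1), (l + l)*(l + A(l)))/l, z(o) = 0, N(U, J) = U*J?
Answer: -1821/20 ≈ -91.050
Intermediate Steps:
N(U, J) = J*U
p(V, y) = 2 - V*y (p(V, y) = 2 - y*V = 2 - V*y)
u(l) = -2/(5*l) (u(l) = -(2 - 1*0*(l + l)*(l + 1))/(5*l) = -(2 - 1*0*(2*l)*(1 + l))/(5*l) = -(2 - 1*0*2*l*(1 + l))/(5*l) = -(2 + 0)/(5*l) = -2/(5*l))
(u(8) - 223) + 132 = (-2/5/8 - 223) + 132 = (-2/5*1/8 - 223) + 132 = (-1/20 - 223) + 132 = -4461/20 + 132 = -1821/20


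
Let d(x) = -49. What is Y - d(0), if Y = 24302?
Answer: 24351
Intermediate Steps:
Y - d(0) = 24302 - 1*(-49) = 24302 + 49 = 24351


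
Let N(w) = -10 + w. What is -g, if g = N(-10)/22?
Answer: 10/11 ≈ 0.90909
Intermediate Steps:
g = -10/11 (g = (-10 - 10)/22 = -20*1/22 = -10/11 ≈ -0.90909)
-g = -1*(-10/11) = 10/11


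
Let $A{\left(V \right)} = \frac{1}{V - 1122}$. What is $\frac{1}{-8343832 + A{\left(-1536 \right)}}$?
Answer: $- \frac{2658}{22177905457} \approx -1.1985 \cdot 10^{-7}$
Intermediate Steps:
$A{\left(V \right)} = \frac{1}{-1122 + V}$
$\frac{1}{-8343832 + A{\left(-1536 \right)}} = \frac{1}{-8343832 + \frac{1}{-1122 - 1536}} = \frac{1}{-8343832 + \frac{1}{-2658}} = \frac{1}{-8343832 - \frac{1}{2658}} = \frac{1}{- \frac{22177905457}{2658}} = - \frac{2658}{22177905457}$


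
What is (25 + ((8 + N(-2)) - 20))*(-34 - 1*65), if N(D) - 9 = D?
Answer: -1980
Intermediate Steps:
N(D) = 9 + D
(25 + ((8 + N(-2)) - 20))*(-34 - 1*65) = (25 + ((8 + (9 - 2)) - 20))*(-34 - 1*65) = (25 + ((8 + 7) - 20))*(-34 - 65) = (25 + (15 - 20))*(-99) = (25 - 5)*(-99) = 20*(-99) = -1980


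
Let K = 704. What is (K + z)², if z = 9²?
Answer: 616225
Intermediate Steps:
z = 81
(K + z)² = (704 + 81)² = 785² = 616225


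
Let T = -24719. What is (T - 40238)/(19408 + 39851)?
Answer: -64957/59259 ≈ -1.0962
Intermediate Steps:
(T - 40238)/(19408 + 39851) = (-24719 - 40238)/(19408 + 39851) = -64957/59259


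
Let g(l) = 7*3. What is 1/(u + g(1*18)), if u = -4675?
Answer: -1/4654 ≈ -0.00021487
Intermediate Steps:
g(l) = 21
1/(u + g(1*18)) = 1/(-4675 + 21) = 1/(-4654) = -1/4654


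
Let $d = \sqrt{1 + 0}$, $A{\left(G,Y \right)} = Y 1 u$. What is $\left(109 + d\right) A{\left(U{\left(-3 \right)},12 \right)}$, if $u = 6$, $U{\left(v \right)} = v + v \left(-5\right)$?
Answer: $7920$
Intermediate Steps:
$U{\left(v \right)} = - 4 v$ ($U{\left(v \right)} = v - 5 v = - 4 v$)
$A{\left(G,Y \right)} = 6 Y$ ($A{\left(G,Y \right)} = Y 1 \cdot 6 = Y 6 = 6 Y$)
$d = 1$ ($d = \sqrt{1} = 1$)
$\left(109 + d\right) A{\left(U{\left(-3 \right)},12 \right)} = \left(109 + 1\right) 6 \cdot 12 = 110 \cdot 72 = 7920$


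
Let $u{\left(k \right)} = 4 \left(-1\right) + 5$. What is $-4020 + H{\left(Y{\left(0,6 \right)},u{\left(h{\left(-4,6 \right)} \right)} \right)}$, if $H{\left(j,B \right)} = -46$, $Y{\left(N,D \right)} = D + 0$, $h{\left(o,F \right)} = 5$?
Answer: $-4066$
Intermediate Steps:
$u{\left(k \right)} = 1$ ($u{\left(k \right)} = -4 + 5 = 1$)
$Y{\left(N,D \right)} = D$
$-4020 + H{\left(Y{\left(0,6 \right)},u{\left(h{\left(-4,6 \right)} \right)} \right)} = -4020 - 46 = -4066$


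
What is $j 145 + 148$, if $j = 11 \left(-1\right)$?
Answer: $-1447$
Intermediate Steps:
$j = -11$
$j 145 + 148 = \left(-11\right) 145 + 148 = -1595 + 148 = -1447$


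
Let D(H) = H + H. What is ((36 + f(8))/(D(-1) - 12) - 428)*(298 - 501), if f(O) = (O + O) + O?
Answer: 87754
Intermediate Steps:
f(O) = 3*O (f(O) = 2*O + O = 3*O)
D(H) = 2*H
((36 + f(8))/(D(-1) - 12) - 428)*(298 - 501) = ((36 + 3*8)/(2*(-1) - 12) - 428)*(298 - 501) = ((36 + 24)/(-2 - 12) - 428)*(-203) = (60/(-14) - 428)*(-203) = (60*(-1/14) - 428)*(-203) = (-30/7 - 428)*(-203) = -3026/7*(-203) = 87754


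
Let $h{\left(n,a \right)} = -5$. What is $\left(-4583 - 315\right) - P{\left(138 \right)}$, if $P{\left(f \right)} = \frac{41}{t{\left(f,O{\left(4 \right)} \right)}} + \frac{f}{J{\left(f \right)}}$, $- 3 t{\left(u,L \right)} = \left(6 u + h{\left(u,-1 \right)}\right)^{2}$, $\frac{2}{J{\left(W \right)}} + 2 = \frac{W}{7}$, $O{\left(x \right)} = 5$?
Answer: $- \frac{29018128157}{4741303} \approx -6120.3$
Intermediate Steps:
$J{\left(W \right)} = \frac{2}{-2 + \frac{W}{7}}$
$t{\left(u,L \right)} = - \frac{\left(-5 + 6 u\right)^{2}}{3}$ ($t{\left(u,L \right)} = - \frac{\left(6 u - 5\right)^{2}}{3} = - \frac{\left(-5 + 6 u\right)^{2}}{3}$)
$P{\left(f \right)} = - \frac{123}{\left(-5 + 6 f\right)^{2}} + f \left(-1 + \frac{f}{14}\right)$ ($P{\left(f \right)} = \frac{41}{\left(- \frac{1}{3}\right) \left(-5 + 6 f\right)^{2}} + \frac{f}{14 \frac{1}{-14 + f}} = 41 \left(- \frac{3}{\left(-5 + 6 f\right)^{2}}\right) + f \left(-1 + \frac{f}{14}\right) = - \frac{123}{\left(-5 + 6 f\right)^{2}} + f \left(-1 + \frac{f}{14}\right)$)
$\left(-4583 - 315\right) - P{\left(138 \right)} = \left(-4583 - 315\right) - \left(\left(-1\right) 138 - \frac{123}{\left(-5 + 6 \cdot 138\right)^{2}} + \frac{138^{2}}{14}\right) = \left(-4583 - 315\right) - \left(-138 - \frac{123}{\left(-5 + 828\right)^{2}} + \frac{1}{14} \cdot 19044\right) = -4898 - \left(-138 - \frac{123}{677329} + \frac{9522}{7}\right) = -4898 - \frac{5795226063}{4741303} = - \frac{29018128157}{4741303}$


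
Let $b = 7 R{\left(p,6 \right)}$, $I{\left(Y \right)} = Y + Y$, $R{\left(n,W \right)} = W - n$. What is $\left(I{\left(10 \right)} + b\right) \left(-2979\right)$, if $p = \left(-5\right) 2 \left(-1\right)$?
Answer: $23832$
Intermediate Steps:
$p = 10$ ($p = \left(-10\right) \left(-1\right) = 10$)
$I{\left(Y \right)} = 2 Y$
$b = -28$ ($b = 7 \left(6 - 10\right) = 7 \left(-4\right) = -28$)
$\left(I{\left(10 \right)} + b\right) \left(-2979\right) = \left(2 \cdot 10 - 28\right) \left(-2979\right) = \left(20 - 28\right) \left(-2979\right) = \left(-8\right) \left(-2979\right) = 23832$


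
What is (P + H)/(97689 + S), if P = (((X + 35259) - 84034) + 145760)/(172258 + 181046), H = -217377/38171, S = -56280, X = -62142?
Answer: -10781453065/79777200977208 ≈ -0.00013514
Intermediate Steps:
H = -217377/38171 (H = -217377*1/38171 = -217377/38171 ≈ -5.6948)
P = 34843/353304 (P = (((-62142 + 35259) - 84034) + 145760)/(172258 + 181046) = ((-26883 - 84034) + 145760)/353304 = (-110917 + 145760)*(1/353304) = 34843*(1/353304) = 34843/353304 ≈ 0.098620)
(P + H)/(97689 + S) = (34843/353304 - 217377/38171)/(97689 - 56280) = -10781453065/1926566712/41409 = -10781453065/1926566712*1/41409 = -10781453065/79777200977208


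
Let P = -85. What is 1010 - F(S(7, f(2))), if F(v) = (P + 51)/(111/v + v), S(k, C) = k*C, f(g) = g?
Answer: 310546/307 ≈ 1011.6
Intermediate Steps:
S(k, C) = C*k
F(v) = -34/(v + 111/v) (F(v) = (-85 + 51)/(111/v + v) = -34/(v + 111/v))
1010 - F(S(7, f(2))) = 1010 - (-34)*2*7/(111 + (2*7)²) = 1010 - (-34)*14/(111 + 14²) = 1010 - (-34)*14/(111 + 196) = 1010 - (-34)*14/307 = 1010 - 1*(-476/307) = 1010 + 476/307 = 310546/307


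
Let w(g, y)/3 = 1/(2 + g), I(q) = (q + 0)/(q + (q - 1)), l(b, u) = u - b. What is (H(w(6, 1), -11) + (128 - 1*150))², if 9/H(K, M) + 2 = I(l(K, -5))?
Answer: 16289296/21025 ≈ 774.76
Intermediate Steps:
I(q) = q/(-1 + 2*q) (I(q) = q/(q + (-1 + q)) = q/(-1 + 2*q))
w(g, y) = 3/(2 + g)
H(K, M) = 9/(-2 + (-5 - K)/(-11 - 2*K)) (H(K, M) = 9/(-2 + (-5 - K)/(-1 + 2*(-5 - K))) = 9/(-2 + (-5 - K)/(-1 + (-10 - 2*K))) = 9/(-2 + (-5 - K)/(-11 - 2*K)))
(H(w(6, 1), -11) + (128 - 1*150))² = (9*(11 + 2*(3/(2 + 6)))/(-17 - 9/(2 + 6)) + (128 - 1*150))² = (9*(11 + 2*(3/8))/(-17 - 9/8) + (128 - 150))² = (9*(11 + 2*(3*(⅛)))/(-17 - 9/8) - 22)² = (9*(11 + 2*(3/8))/(-17 - 3*3/8) - 22)² = (9*(11 + ¾)/(-17 - 9/8) - 22)² = (9*(47/4)/(-145/8) - 22)² = (9*(-8/145)*(47/4) - 22)² = (-846/145 - 22)² = (-4036/145)² = 16289296/21025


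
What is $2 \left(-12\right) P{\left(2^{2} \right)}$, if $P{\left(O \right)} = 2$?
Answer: $-48$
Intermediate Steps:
$2 \left(-12\right) P{\left(2^{2} \right)} = 2 \left(-12\right) 2 = \left(-24\right) 2 = -48$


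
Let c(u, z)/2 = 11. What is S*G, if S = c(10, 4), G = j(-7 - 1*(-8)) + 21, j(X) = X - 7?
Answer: 330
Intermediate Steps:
c(u, z) = 22 (c(u, z) = 2*11 = 22)
j(X) = -7 + X
G = 15 (G = (-7 + (-7 - 1*(-8))) + 21 = (-7 + (-7 + 8)) + 21 = (-7 + 1) + 21 = -6 + 21 = 15)
S = 22
S*G = 22*15 = 330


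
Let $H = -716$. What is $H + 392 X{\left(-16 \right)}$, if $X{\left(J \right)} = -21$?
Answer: $-8948$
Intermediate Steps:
$H + 392 X{\left(-16 \right)} = -716 + 392 \left(-21\right) = -716 - 8232 = -8948$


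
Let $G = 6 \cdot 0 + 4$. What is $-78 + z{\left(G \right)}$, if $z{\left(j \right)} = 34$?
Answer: $-44$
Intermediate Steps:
$G = 4$ ($G = 0 + 4 = 4$)
$-78 + z{\left(G \right)} = -78 + 34 = -44$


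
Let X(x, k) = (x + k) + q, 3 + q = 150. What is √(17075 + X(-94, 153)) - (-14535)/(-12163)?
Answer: -14535/12163 + √17281 ≈ 130.26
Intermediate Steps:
q = 147 (q = -3 + 150 = 147)
X(x, k) = 147 + k + x (X(x, k) = (x + k) + 147 = (k + x) + 147 = 147 + k + x)
√(17075 + X(-94, 153)) - (-14535)/(-12163) = √(17075 + (147 + 153 - 94)) - (-14535)/(-12163) = √(17075 + 206) - (-14535)*(-1)/12163 = √17281 - 1*14535/12163 = √17281 - 14535/12163 = -14535/12163 + √17281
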